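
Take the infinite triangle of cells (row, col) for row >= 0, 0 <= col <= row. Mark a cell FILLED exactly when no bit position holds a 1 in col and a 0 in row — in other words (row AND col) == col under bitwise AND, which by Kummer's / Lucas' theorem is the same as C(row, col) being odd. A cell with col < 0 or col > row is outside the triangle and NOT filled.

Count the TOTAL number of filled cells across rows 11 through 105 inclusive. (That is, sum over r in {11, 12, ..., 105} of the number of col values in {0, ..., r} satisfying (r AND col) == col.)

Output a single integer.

r11=1011 pc3: +8 =8
r12=1100 pc2: +4 =12
r13=1101 pc3: +8 =20
r14=1110 pc3: +8 =28
r15=1111 pc4: +16 =44
r16=10000 pc1: +2 =46
r17=10001 pc2: +4 =50
r18=10010 pc2: +4 =54
r19=10011 pc3: +8 =62
r20=10100 pc2: +4 =66
r21=10101 pc3: +8 =74
r22=10110 pc3: +8 =82
r23=10111 pc4: +16 =98
r24=11000 pc2: +4 =102
r25=11001 pc3: +8 =110
r26=11010 pc3: +8 =118
r27=11011 pc4: +16 =134
r28=11100 pc3: +8 =142
r29=11101 pc4: +16 =158
r30=11110 pc4: +16 =174
r31=11111 pc5: +32 =206
r32=100000 pc1: +2 =208
r33=100001 pc2: +4 =212
r34=100010 pc2: +4 =216
r35=100011 pc3: +8 =224
r36=100100 pc2: +4 =228
r37=100101 pc3: +8 =236
r38=100110 pc3: +8 =244
r39=100111 pc4: +16 =260
r40=101000 pc2: +4 =264
r41=101001 pc3: +8 =272
r42=101010 pc3: +8 =280
r43=101011 pc4: +16 =296
r44=101100 pc3: +8 =304
r45=101101 pc4: +16 =320
r46=101110 pc4: +16 =336
r47=101111 pc5: +32 =368
r48=110000 pc2: +4 =372
r49=110001 pc3: +8 =380
r50=110010 pc3: +8 =388
r51=110011 pc4: +16 =404
r52=110100 pc3: +8 =412
r53=110101 pc4: +16 =428
r54=110110 pc4: +16 =444
r55=110111 pc5: +32 =476
r56=111000 pc3: +8 =484
r57=111001 pc4: +16 =500
r58=111010 pc4: +16 =516
r59=111011 pc5: +32 =548
r60=111100 pc4: +16 =564
r61=111101 pc5: +32 =596
r62=111110 pc5: +32 =628
r63=111111 pc6: +64 =692
r64=1000000 pc1: +2 =694
r65=1000001 pc2: +4 =698
r66=1000010 pc2: +4 =702
r67=1000011 pc3: +8 =710
r68=1000100 pc2: +4 =714
r69=1000101 pc3: +8 =722
r70=1000110 pc3: +8 =730
r71=1000111 pc4: +16 =746
r72=1001000 pc2: +4 =750
r73=1001001 pc3: +8 =758
r74=1001010 pc3: +8 =766
r75=1001011 pc4: +16 =782
r76=1001100 pc3: +8 =790
r77=1001101 pc4: +16 =806
r78=1001110 pc4: +16 =822
r79=1001111 pc5: +32 =854
r80=1010000 pc2: +4 =858
r81=1010001 pc3: +8 =866
r82=1010010 pc3: +8 =874
r83=1010011 pc4: +16 =890
r84=1010100 pc3: +8 =898
r85=1010101 pc4: +16 =914
r86=1010110 pc4: +16 =930
r87=1010111 pc5: +32 =962
r88=1011000 pc3: +8 =970
r89=1011001 pc4: +16 =986
r90=1011010 pc4: +16 =1002
r91=1011011 pc5: +32 =1034
r92=1011100 pc4: +16 =1050
r93=1011101 pc5: +32 =1082
r94=1011110 pc5: +32 =1114
r95=1011111 pc6: +64 =1178
r96=1100000 pc2: +4 =1182
r97=1100001 pc3: +8 =1190
r98=1100010 pc3: +8 =1198
r99=1100011 pc4: +16 =1214
r100=1100100 pc3: +8 =1222
r101=1100101 pc4: +16 =1238
r102=1100110 pc4: +16 =1254
r103=1100111 pc5: +32 =1286
r104=1101000 pc3: +8 =1294
r105=1101001 pc4: +16 =1310

Answer: 1310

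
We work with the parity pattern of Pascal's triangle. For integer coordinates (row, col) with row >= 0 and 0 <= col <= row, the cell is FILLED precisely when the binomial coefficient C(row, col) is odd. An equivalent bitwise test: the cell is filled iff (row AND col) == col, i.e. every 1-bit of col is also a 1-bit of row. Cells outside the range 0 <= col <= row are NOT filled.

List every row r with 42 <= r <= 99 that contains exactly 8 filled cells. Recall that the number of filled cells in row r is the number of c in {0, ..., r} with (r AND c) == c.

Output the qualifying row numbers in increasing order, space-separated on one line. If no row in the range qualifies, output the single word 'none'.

Answer: 42 44 49 50 52 56 67 69 70 73 74 76 81 82 84 88 97 98

Derivation:
Row r has 2^popcount(r) filled cells, so we need popcount(r) = log2(8) = 3.
Scan r = 42..99 and keep those with exactly 3 one-bits:
r=42=101010 popcount=3 -> KEEP
r=43=101011 popcount=4 -> skip
r=44=101100 popcount=3 -> KEEP
r=45=101101 popcount=4 -> skip
r=46=101110 popcount=4 -> skip
r=47=101111 popcount=5 -> skip
r=48=110000 popcount=2 -> skip
r=49=110001 popcount=3 -> KEEP
r=50=110010 popcount=3 -> KEEP
r=51=110011 popcount=4 -> skip
r=52=110100 popcount=3 -> KEEP
r=53=110101 popcount=4 -> skip
r=54=110110 popcount=4 -> skip
r=55=110111 popcount=5 -> skip
r=56=111000 popcount=3 -> KEEP
r=57=111001 popcount=4 -> skip
r=58=111010 popcount=4 -> skip
r=59=111011 popcount=5 -> skip
r=60=111100 popcount=4 -> skip
r=61=111101 popcount=5 -> skip
r=62=111110 popcount=5 -> skip
r=63=111111 popcount=6 -> skip
r=64=1000000 popcount=1 -> skip
r=65=1000001 popcount=2 -> skip
r=66=1000010 popcount=2 -> skip
r=67=1000011 popcount=3 -> KEEP
r=68=1000100 popcount=2 -> skip
r=69=1000101 popcount=3 -> KEEP
r=70=1000110 popcount=3 -> KEEP
r=71=1000111 popcount=4 -> skip
r=72=1001000 popcount=2 -> skip
r=73=1001001 popcount=3 -> KEEP
r=74=1001010 popcount=3 -> KEEP
r=75=1001011 popcount=4 -> skip
r=76=1001100 popcount=3 -> KEEP
r=77=1001101 popcount=4 -> skip
r=78=1001110 popcount=4 -> skip
r=79=1001111 popcount=5 -> skip
r=80=1010000 popcount=2 -> skip
r=81=1010001 popcount=3 -> KEEP
r=82=1010010 popcount=3 -> KEEP
r=83=1010011 popcount=4 -> skip
r=84=1010100 popcount=3 -> KEEP
r=85=1010101 popcount=4 -> skip
r=86=1010110 popcount=4 -> skip
r=87=1010111 popcount=5 -> skip
r=88=1011000 popcount=3 -> KEEP
r=89=1011001 popcount=4 -> skip
r=90=1011010 popcount=4 -> skip
r=91=1011011 popcount=5 -> skip
r=92=1011100 popcount=4 -> skip
r=93=1011101 popcount=5 -> skip
r=94=1011110 popcount=5 -> skip
r=95=1011111 popcount=6 -> skip
r=96=1100000 popcount=2 -> skip
r=97=1100001 popcount=3 -> KEEP
r=98=1100010 popcount=3 -> KEEP
r=99=1100011 popcount=4 -> skip
Kept rows: 42 44 49 50 52 56 67 69 70 73 74 76 81 82 84 88 97 98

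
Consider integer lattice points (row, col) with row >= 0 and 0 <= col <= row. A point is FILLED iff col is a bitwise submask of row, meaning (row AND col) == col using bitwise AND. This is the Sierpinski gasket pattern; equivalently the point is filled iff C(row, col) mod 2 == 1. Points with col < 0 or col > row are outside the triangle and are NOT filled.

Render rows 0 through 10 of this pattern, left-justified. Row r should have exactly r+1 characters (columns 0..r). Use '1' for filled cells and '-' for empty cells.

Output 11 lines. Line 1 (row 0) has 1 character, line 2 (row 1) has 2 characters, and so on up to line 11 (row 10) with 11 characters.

Answer: 1
11
1-1
1111
1---1
11--11
1-1-1-1
11111111
1-------1
11------11
1-1-----1-1

Derivation:
r0=0: 1
r1=1: 11
r2=10: 1-1
r3=11: 1111
r4=100: 1---1
r5=101: 11--11
r6=110: 1-1-1-1
r7=111: 11111111
r8=1000: 1-------1
r9=1001: 11------11
r10=1010: 1-1-----1-1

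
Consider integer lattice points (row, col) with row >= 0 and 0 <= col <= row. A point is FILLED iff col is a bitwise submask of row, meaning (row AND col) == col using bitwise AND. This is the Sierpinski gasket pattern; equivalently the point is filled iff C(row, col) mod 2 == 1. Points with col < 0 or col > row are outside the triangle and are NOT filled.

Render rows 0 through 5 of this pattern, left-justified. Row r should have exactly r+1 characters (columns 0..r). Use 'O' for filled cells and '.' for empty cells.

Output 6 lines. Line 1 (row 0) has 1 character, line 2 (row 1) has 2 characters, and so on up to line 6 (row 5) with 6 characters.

Answer: O
OO
O.O
OOOO
O...O
OO..OO

Derivation:
r0=0: O
r1=1: OO
r2=10: O.O
r3=11: OOOO
r4=100: O...O
r5=101: OO..OO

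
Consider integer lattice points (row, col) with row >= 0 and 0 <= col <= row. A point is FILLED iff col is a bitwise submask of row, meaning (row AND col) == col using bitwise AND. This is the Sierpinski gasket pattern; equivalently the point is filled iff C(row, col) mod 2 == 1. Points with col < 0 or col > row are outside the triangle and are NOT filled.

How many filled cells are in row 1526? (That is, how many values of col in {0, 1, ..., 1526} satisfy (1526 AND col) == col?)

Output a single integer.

1526 in binary = 10111110110
popcount(1526) = number of 1-bits in 10111110110 = 8
A col c satisfies (1526 AND c) == c iff every set bit of c is also set in 1526; each of the 8 set bits of 1526 can independently be on or off in c.
count = 2^8 = 256

Answer: 256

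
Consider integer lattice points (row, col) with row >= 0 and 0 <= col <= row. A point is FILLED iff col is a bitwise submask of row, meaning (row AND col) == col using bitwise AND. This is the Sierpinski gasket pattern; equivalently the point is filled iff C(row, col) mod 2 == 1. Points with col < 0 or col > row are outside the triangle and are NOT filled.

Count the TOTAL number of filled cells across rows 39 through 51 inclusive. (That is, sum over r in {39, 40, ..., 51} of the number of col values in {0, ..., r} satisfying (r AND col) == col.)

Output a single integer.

Answer: 160

Derivation:
r39=100111 pc4: +16 =16
r40=101000 pc2: +4 =20
r41=101001 pc3: +8 =28
r42=101010 pc3: +8 =36
r43=101011 pc4: +16 =52
r44=101100 pc3: +8 =60
r45=101101 pc4: +16 =76
r46=101110 pc4: +16 =92
r47=101111 pc5: +32 =124
r48=110000 pc2: +4 =128
r49=110001 pc3: +8 =136
r50=110010 pc3: +8 =144
r51=110011 pc4: +16 =160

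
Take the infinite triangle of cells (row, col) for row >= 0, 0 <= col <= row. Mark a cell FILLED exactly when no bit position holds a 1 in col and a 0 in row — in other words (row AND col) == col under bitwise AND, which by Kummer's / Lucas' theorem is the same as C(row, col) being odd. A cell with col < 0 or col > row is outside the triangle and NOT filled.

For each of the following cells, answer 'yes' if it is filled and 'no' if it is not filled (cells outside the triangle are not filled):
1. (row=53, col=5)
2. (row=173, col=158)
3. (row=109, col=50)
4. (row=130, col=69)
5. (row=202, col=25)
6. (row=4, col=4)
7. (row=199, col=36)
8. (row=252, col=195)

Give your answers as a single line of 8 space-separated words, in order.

(53,5): row=0b110101, col=0b101, row AND col = 0b101 = 5; 5 == 5 -> filled
(173,158): row=0b10101101, col=0b10011110, row AND col = 0b10001100 = 140; 140 != 158 -> empty
(109,50): row=0b1101101, col=0b110010, row AND col = 0b100000 = 32; 32 != 50 -> empty
(130,69): row=0b10000010, col=0b1000101, row AND col = 0b0 = 0; 0 != 69 -> empty
(202,25): row=0b11001010, col=0b11001, row AND col = 0b1000 = 8; 8 != 25 -> empty
(4,4): row=0b100, col=0b100, row AND col = 0b100 = 4; 4 == 4 -> filled
(199,36): row=0b11000111, col=0b100100, row AND col = 0b100 = 4; 4 != 36 -> empty
(252,195): row=0b11111100, col=0b11000011, row AND col = 0b11000000 = 192; 192 != 195 -> empty

Answer: yes no no no no yes no no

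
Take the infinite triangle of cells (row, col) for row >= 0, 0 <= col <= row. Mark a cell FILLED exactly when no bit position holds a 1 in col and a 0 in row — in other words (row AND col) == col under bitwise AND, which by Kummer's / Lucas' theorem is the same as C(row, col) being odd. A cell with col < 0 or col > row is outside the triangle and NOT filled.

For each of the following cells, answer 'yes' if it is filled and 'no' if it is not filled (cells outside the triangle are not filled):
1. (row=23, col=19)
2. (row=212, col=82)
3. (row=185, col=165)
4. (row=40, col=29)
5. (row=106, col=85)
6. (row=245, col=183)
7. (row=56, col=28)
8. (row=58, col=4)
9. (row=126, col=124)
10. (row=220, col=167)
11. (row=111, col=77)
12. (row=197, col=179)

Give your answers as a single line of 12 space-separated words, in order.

Answer: yes no no no no no no no yes no yes no

Derivation:
(23,19): row=0b10111, col=0b10011, row AND col = 0b10011 = 19; 19 == 19 -> filled
(212,82): row=0b11010100, col=0b1010010, row AND col = 0b1010000 = 80; 80 != 82 -> empty
(185,165): row=0b10111001, col=0b10100101, row AND col = 0b10100001 = 161; 161 != 165 -> empty
(40,29): row=0b101000, col=0b11101, row AND col = 0b1000 = 8; 8 != 29 -> empty
(106,85): row=0b1101010, col=0b1010101, row AND col = 0b1000000 = 64; 64 != 85 -> empty
(245,183): row=0b11110101, col=0b10110111, row AND col = 0b10110101 = 181; 181 != 183 -> empty
(56,28): row=0b111000, col=0b11100, row AND col = 0b11000 = 24; 24 != 28 -> empty
(58,4): row=0b111010, col=0b100, row AND col = 0b0 = 0; 0 != 4 -> empty
(126,124): row=0b1111110, col=0b1111100, row AND col = 0b1111100 = 124; 124 == 124 -> filled
(220,167): row=0b11011100, col=0b10100111, row AND col = 0b10000100 = 132; 132 != 167 -> empty
(111,77): row=0b1101111, col=0b1001101, row AND col = 0b1001101 = 77; 77 == 77 -> filled
(197,179): row=0b11000101, col=0b10110011, row AND col = 0b10000001 = 129; 129 != 179 -> empty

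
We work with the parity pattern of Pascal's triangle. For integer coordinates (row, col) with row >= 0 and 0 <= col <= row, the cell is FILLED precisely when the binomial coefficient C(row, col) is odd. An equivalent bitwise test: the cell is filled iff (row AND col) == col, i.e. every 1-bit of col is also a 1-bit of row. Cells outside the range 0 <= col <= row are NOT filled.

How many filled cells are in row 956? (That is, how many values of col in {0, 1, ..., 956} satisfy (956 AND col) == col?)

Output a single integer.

Answer: 128

Derivation:
956 in binary = 1110111100
popcount(956) = number of 1-bits in 1110111100 = 7
A col c satisfies (956 AND c) == c iff every set bit of c is also set in 956; each of the 7 set bits of 956 can independently be on or off in c.
count = 2^7 = 128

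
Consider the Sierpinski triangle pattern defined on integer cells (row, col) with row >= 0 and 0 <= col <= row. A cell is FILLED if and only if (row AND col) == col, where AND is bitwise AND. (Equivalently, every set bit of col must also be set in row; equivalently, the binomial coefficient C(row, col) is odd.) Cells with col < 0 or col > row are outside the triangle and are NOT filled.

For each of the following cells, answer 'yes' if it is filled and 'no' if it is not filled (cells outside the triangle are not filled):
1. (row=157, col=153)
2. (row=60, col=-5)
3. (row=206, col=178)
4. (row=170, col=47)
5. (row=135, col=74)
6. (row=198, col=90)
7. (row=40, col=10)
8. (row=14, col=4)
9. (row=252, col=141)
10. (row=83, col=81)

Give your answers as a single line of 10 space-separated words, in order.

Answer: yes no no no no no no yes no yes

Derivation:
(157,153): row=0b10011101, col=0b10011001, row AND col = 0b10011001 = 153; 153 == 153 -> filled
(60,-5): col outside [0, 60] -> not filled
(206,178): row=0b11001110, col=0b10110010, row AND col = 0b10000010 = 130; 130 != 178 -> empty
(170,47): row=0b10101010, col=0b101111, row AND col = 0b101010 = 42; 42 != 47 -> empty
(135,74): row=0b10000111, col=0b1001010, row AND col = 0b10 = 2; 2 != 74 -> empty
(198,90): row=0b11000110, col=0b1011010, row AND col = 0b1000010 = 66; 66 != 90 -> empty
(40,10): row=0b101000, col=0b1010, row AND col = 0b1000 = 8; 8 != 10 -> empty
(14,4): row=0b1110, col=0b100, row AND col = 0b100 = 4; 4 == 4 -> filled
(252,141): row=0b11111100, col=0b10001101, row AND col = 0b10001100 = 140; 140 != 141 -> empty
(83,81): row=0b1010011, col=0b1010001, row AND col = 0b1010001 = 81; 81 == 81 -> filled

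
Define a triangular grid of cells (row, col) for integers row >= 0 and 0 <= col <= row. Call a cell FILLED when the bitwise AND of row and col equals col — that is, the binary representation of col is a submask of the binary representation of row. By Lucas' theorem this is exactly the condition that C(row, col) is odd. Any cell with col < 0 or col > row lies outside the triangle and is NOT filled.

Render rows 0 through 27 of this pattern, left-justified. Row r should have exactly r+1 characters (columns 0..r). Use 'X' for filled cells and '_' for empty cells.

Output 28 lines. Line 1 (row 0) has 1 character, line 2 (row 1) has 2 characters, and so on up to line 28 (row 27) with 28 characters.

r0=0: X
r1=1: XX
r2=10: X_X
r3=11: XXXX
r4=100: X___X
r5=101: XX__XX
r6=110: X_X_X_X
r7=111: XXXXXXXX
r8=1000: X_______X
r9=1001: XX______XX
r10=1010: X_X_____X_X
r11=1011: XXXX____XXXX
r12=1100: X___X___X___X
r13=1101: XX__XX__XX__XX
r14=1110: X_X_X_X_X_X_X_X
r15=1111: XXXXXXXXXXXXXXXX
r16=10000: X_______________X
r17=10001: XX______________XX
r18=10010: X_X_____________X_X
r19=10011: XXXX____________XXXX
r20=10100: X___X___________X___X
r21=10101: XX__XX__________XX__XX
r22=10110: X_X_X_X_________X_X_X_X
r23=10111: XXXXXXXX________XXXXXXXX
r24=11000: X_______X_______X_______X
r25=11001: XX______XX______XX______XX
r26=11010: X_X_____X_X_____X_X_____X_X
r27=11011: XXXX____XXXX____XXXX____XXXX

Answer: X
XX
X_X
XXXX
X___X
XX__XX
X_X_X_X
XXXXXXXX
X_______X
XX______XX
X_X_____X_X
XXXX____XXXX
X___X___X___X
XX__XX__XX__XX
X_X_X_X_X_X_X_X
XXXXXXXXXXXXXXXX
X_______________X
XX______________XX
X_X_____________X_X
XXXX____________XXXX
X___X___________X___X
XX__XX__________XX__XX
X_X_X_X_________X_X_X_X
XXXXXXXX________XXXXXXXX
X_______X_______X_______X
XX______XX______XX______XX
X_X_____X_X_____X_X_____X_X
XXXX____XXXX____XXXX____XXXX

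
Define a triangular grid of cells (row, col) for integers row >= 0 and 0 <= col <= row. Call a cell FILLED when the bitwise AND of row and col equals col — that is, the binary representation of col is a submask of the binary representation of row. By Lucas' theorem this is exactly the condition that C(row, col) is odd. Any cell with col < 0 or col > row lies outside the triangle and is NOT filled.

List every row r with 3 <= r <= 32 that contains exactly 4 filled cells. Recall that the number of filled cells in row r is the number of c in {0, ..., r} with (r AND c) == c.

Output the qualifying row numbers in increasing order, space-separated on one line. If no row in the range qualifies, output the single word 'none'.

Row r has 2^popcount(r) filled cells, so we need popcount(r) = log2(4) = 2.
Scan r = 3..32 and keep those with exactly 2 one-bits:
r=3=11 popcount=2 -> KEEP
r=4=100 popcount=1 -> skip
r=5=101 popcount=2 -> KEEP
r=6=110 popcount=2 -> KEEP
r=7=111 popcount=3 -> skip
r=8=1000 popcount=1 -> skip
r=9=1001 popcount=2 -> KEEP
r=10=1010 popcount=2 -> KEEP
r=11=1011 popcount=3 -> skip
r=12=1100 popcount=2 -> KEEP
r=13=1101 popcount=3 -> skip
r=14=1110 popcount=3 -> skip
r=15=1111 popcount=4 -> skip
r=16=10000 popcount=1 -> skip
r=17=10001 popcount=2 -> KEEP
r=18=10010 popcount=2 -> KEEP
r=19=10011 popcount=3 -> skip
r=20=10100 popcount=2 -> KEEP
r=21=10101 popcount=3 -> skip
r=22=10110 popcount=3 -> skip
r=23=10111 popcount=4 -> skip
r=24=11000 popcount=2 -> KEEP
r=25=11001 popcount=3 -> skip
r=26=11010 popcount=3 -> skip
r=27=11011 popcount=4 -> skip
r=28=11100 popcount=3 -> skip
r=29=11101 popcount=4 -> skip
r=30=11110 popcount=4 -> skip
r=31=11111 popcount=5 -> skip
r=32=100000 popcount=1 -> skip
Kept rows: 3 5 6 9 10 12 17 18 20 24

Answer: 3 5 6 9 10 12 17 18 20 24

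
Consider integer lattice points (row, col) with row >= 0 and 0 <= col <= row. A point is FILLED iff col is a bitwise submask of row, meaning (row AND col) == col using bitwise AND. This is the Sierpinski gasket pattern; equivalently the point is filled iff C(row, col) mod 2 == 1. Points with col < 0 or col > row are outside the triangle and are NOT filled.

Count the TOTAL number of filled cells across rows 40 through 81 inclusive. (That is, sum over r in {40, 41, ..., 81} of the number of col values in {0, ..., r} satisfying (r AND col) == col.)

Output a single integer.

Answer: 606

Derivation:
r40=101000 pc2: +4 =4
r41=101001 pc3: +8 =12
r42=101010 pc3: +8 =20
r43=101011 pc4: +16 =36
r44=101100 pc3: +8 =44
r45=101101 pc4: +16 =60
r46=101110 pc4: +16 =76
r47=101111 pc5: +32 =108
r48=110000 pc2: +4 =112
r49=110001 pc3: +8 =120
r50=110010 pc3: +8 =128
r51=110011 pc4: +16 =144
r52=110100 pc3: +8 =152
r53=110101 pc4: +16 =168
r54=110110 pc4: +16 =184
r55=110111 pc5: +32 =216
r56=111000 pc3: +8 =224
r57=111001 pc4: +16 =240
r58=111010 pc4: +16 =256
r59=111011 pc5: +32 =288
r60=111100 pc4: +16 =304
r61=111101 pc5: +32 =336
r62=111110 pc5: +32 =368
r63=111111 pc6: +64 =432
r64=1000000 pc1: +2 =434
r65=1000001 pc2: +4 =438
r66=1000010 pc2: +4 =442
r67=1000011 pc3: +8 =450
r68=1000100 pc2: +4 =454
r69=1000101 pc3: +8 =462
r70=1000110 pc3: +8 =470
r71=1000111 pc4: +16 =486
r72=1001000 pc2: +4 =490
r73=1001001 pc3: +8 =498
r74=1001010 pc3: +8 =506
r75=1001011 pc4: +16 =522
r76=1001100 pc3: +8 =530
r77=1001101 pc4: +16 =546
r78=1001110 pc4: +16 =562
r79=1001111 pc5: +32 =594
r80=1010000 pc2: +4 =598
r81=1010001 pc3: +8 =606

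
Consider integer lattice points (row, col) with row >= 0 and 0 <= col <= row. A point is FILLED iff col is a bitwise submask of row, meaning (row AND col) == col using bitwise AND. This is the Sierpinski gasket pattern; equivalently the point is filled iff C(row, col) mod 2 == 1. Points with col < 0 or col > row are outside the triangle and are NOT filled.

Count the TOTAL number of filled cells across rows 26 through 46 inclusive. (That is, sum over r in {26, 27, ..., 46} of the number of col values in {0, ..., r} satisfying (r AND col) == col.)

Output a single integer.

r26=11010 pc3: +8 =8
r27=11011 pc4: +16 =24
r28=11100 pc3: +8 =32
r29=11101 pc4: +16 =48
r30=11110 pc4: +16 =64
r31=11111 pc5: +32 =96
r32=100000 pc1: +2 =98
r33=100001 pc2: +4 =102
r34=100010 pc2: +4 =106
r35=100011 pc3: +8 =114
r36=100100 pc2: +4 =118
r37=100101 pc3: +8 =126
r38=100110 pc3: +8 =134
r39=100111 pc4: +16 =150
r40=101000 pc2: +4 =154
r41=101001 pc3: +8 =162
r42=101010 pc3: +8 =170
r43=101011 pc4: +16 =186
r44=101100 pc3: +8 =194
r45=101101 pc4: +16 =210
r46=101110 pc4: +16 =226

Answer: 226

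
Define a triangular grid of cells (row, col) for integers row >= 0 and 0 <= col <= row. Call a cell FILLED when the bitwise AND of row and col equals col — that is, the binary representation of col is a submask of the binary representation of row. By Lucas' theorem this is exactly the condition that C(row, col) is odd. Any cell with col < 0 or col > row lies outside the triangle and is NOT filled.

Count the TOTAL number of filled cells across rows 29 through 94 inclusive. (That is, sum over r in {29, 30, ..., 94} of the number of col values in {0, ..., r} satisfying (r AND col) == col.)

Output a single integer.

Answer: 972

Derivation:
r29=11101 pc4: +16 =16
r30=11110 pc4: +16 =32
r31=11111 pc5: +32 =64
r32=100000 pc1: +2 =66
r33=100001 pc2: +4 =70
r34=100010 pc2: +4 =74
r35=100011 pc3: +8 =82
r36=100100 pc2: +4 =86
r37=100101 pc3: +8 =94
r38=100110 pc3: +8 =102
r39=100111 pc4: +16 =118
r40=101000 pc2: +4 =122
r41=101001 pc3: +8 =130
r42=101010 pc3: +8 =138
r43=101011 pc4: +16 =154
r44=101100 pc3: +8 =162
r45=101101 pc4: +16 =178
r46=101110 pc4: +16 =194
r47=101111 pc5: +32 =226
r48=110000 pc2: +4 =230
r49=110001 pc3: +8 =238
r50=110010 pc3: +8 =246
r51=110011 pc4: +16 =262
r52=110100 pc3: +8 =270
r53=110101 pc4: +16 =286
r54=110110 pc4: +16 =302
r55=110111 pc5: +32 =334
r56=111000 pc3: +8 =342
r57=111001 pc4: +16 =358
r58=111010 pc4: +16 =374
r59=111011 pc5: +32 =406
r60=111100 pc4: +16 =422
r61=111101 pc5: +32 =454
r62=111110 pc5: +32 =486
r63=111111 pc6: +64 =550
r64=1000000 pc1: +2 =552
r65=1000001 pc2: +4 =556
r66=1000010 pc2: +4 =560
r67=1000011 pc3: +8 =568
r68=1000100 pc2: +4 =572
r69=1000101 pc3: +8 =580
r70=1000110 pc3: +8 =588
r71=1000111 pc4: +16 =604
r72=1001000 pc2: +4 =608
r73=1001001 pc3: +8 =616
r74=1001010 pc3: +8 =624
r75=1001011 pc4: +16 =640
r76=1001100 pc3: +8 =648
r77=1001101 pc4: +16 =664
r78=1001110 pc4: +16 =680
r79=1001111 pc5: +32 =712
r80=1010000 pc2: +4 =716
r81=1010001 pc3: +8 =724
r82=1010010 pc3: +8 =732
r83=1010011 pc4: +16 =748
r84=1010100 pc3: +8 =756
r85=1010101 pc4: +16 =772
r86=1010110 pc4: +16 =788
r87=1010111 pc5: +32 =820
r88=1011000 pc3: +8 =828
r89=1011001 pc4: +16 =844
r90=1011010 pc4: +16 =860
r91=1011011 pc5: +32 =892
r92=1011100 pc4: +16 =908
r93=1011101 pc5: +32 =940
r94=1011110 pc5: +32 =972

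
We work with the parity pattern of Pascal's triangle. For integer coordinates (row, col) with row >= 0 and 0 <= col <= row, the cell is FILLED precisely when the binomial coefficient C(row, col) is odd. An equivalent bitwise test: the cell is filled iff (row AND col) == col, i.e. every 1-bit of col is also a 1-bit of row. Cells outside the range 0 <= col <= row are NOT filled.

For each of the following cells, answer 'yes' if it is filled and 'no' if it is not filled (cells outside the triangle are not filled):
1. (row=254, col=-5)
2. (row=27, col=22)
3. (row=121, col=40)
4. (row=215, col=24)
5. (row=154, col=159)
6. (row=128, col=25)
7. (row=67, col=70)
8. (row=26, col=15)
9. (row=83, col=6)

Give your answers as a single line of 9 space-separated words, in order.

Answer: no no yes no no no no no no

Derivation:
(254,-5): col outside [0, 254] -> not filled
(27,22): row=0b11011, col=0b10110, row AND col = 0b10010 = 18; 18 != 22 -> empty
(121,40): row=0b1111001, col=0b101000, row AND col = 0b101000 = 40; 40 == 40 -> filled
(215,24): row=0b11010111, col=0b11000, row AND col = 0b10000 = 16; 16 != 24 -> empty
(154,159): col outside [0, 154] -> not filled
(128,25): row=0b10000000, col=0b11001, row AND col = 0b0 = 0; 0 != 25 -> empty
(67,70): col outside [0, 67] -> not filled
(26,15): row=0b11010, col=0b1111, row AND col = 0b1010 = 10; 10 != 15 -> empty
(83,6): row=0b1010011, col=0b110, row AND col = 0b10 = 2; 2 != 6 -> empty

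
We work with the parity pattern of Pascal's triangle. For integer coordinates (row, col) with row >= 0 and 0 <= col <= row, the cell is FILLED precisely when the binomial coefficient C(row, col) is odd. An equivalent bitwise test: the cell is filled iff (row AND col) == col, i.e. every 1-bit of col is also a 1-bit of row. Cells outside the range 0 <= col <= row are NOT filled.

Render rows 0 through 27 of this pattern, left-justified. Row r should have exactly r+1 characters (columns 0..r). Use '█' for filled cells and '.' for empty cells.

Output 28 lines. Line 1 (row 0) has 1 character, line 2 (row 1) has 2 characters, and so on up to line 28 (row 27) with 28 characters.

r0=0: █
r1=1: ██
r2=10: █.█
r3=11: ████
r4=100: █...█
r5=101: ██..██
r6=110: █.█.█.█
r7=111: ████████
r8=1000: █.......█
r9=1001: ██......██
r10=1010: █.█.....█.█
r11=1011: ████....████
r12=1100: █...█...█...█
r13=1101: ██..██..██..██
r14=1110: █.█.█.█.█.█.█.█
r15=1111: ████████████████
r16=10000: █...............█
r17=10001: ██..............██
r18=10010: █.█.............█.█
r19=10011: ████............████
r20=10100: █...█...........█...█
r21=10101: ██..██..........██..██
r22=10110: █.█.█.█.........█.█.█.█
r23=10111: ████████........████████
r24=11000: █.......█.......█.......█
r25=11001: ██......██......██......██
r26=11010: █.█.....█.█.....█.█.....█.█
r27=11011: ████....████....████....████

Answer: █
██
█.█
████
█...█
██..██
█.█.█.█
████████
█.......█
██......██
█.█.....█.█
████....████
█...█...█...█
██..██..██..██
█.█.█.█.█.█.█.█
████████████████
█...............█
██..............██
█.█.............█.█
████............████
█...█...........█...█
██..██..........██..██
█.█.█.█.........█.█.█.█
████████........████████
█.......█.......█.......█
██......██......██......██
█.█.....█.█.....█.█.....█.█
████....████....████....████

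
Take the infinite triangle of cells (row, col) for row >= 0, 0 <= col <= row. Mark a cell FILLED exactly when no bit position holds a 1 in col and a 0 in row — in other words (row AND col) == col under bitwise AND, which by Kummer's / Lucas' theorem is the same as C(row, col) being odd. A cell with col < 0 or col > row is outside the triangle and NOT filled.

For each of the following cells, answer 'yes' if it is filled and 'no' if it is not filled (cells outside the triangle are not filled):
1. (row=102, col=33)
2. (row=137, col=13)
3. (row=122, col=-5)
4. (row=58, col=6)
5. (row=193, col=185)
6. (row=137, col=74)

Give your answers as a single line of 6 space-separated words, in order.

Answer: no no no no no no

Derivation:
(102,33): row=0b1100110, col=0b100001, row AND col = 0b100000 = 32; 32 != 33 -> empty
(137,13): row=0b10001001, col=0b1101, row AND col = 0b1001 = 9; 9 != 13 -> empty
(122,-5): col outside [0, 122] -> not filled
(58,6): row=0b111010, col=0b110, row AND col = 0b10 = 2; 2 != 6 -> empty
(193,185): row=0b11000001, col=0b10111001, row AND col = 0b10000001 = 129; 129 != 185 -> empty
(137,74): row=0b10001001, col=0b1001010, row AND col = 0b1000 = 8; 8 != 74 -> empty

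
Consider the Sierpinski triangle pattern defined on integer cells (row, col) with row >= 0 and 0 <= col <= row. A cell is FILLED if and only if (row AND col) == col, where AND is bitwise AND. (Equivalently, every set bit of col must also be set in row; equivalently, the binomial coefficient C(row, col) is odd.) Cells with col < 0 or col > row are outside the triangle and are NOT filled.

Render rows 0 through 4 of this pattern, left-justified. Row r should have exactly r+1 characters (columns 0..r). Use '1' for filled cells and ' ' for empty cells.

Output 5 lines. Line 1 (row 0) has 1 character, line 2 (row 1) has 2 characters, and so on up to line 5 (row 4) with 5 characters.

r0=0: 1
r1=1: 11
r2=10: 1 1
r3=11: 1111
r4=100: 1   1

Answer: 1
11
1 1
1111
1   1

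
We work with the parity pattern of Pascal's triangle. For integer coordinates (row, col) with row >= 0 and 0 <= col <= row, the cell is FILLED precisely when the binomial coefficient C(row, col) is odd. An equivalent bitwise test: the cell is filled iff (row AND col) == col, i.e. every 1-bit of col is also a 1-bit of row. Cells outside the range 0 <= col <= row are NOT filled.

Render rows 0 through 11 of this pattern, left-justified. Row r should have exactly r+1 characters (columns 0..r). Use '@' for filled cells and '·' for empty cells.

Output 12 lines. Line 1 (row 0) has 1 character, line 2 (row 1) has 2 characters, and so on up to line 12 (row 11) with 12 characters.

r0=0: @
r1=1: @@
r2=10: @·@
r3=11: @@@@
r4=100: @···@
r5=101: @@··@@
r6=110: @·@·@·@
r7=111: @@@@@@@@
r8=1000: @·······@
r9=1001: @@······@@
r10=1010: @·@·····@·@
r11=1011: @@@@····@@@@

Answer: @
@@
@·@
@@@@
@···@
@@··@@
@·@·@·@
@@@@@@@@
@·······@
@@······@@
@·@·····@·@
@@@@····@@@@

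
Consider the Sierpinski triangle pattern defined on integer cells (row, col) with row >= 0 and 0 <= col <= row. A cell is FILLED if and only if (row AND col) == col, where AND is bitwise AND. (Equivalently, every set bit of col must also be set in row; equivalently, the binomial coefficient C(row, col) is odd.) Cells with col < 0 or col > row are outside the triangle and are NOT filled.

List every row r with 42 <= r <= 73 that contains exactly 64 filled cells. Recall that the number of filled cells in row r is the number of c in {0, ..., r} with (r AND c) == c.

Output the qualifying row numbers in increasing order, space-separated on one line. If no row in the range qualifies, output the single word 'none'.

Row r has 2^popcount(r) filled cells, so we need popcount(r) = log2(64) = 6.
Scan r = 42..73 and keep those with exactly 6 one-bits:
r=42=101010 popcount=3 -> skip
r=43=101011 popcount=4 -> skip
r=44=101100 popcount=3 -> skip
r=45=101101 popcount=4 -> skip
r=46=101110 popcount=4 -> skip
r=47=101111 popcount=5 -> skip
r=48=110000 popcount=2 -> skip
r=49=110001 popcount=3 -> skip
r=50=110010 popcount=3 -> skip
r=51=110011 popcount=4 -> skip
r=52=110100 popcount=3 -> skip
r=53=110101 popcount=4 -> skip
r=54=110110 popcount=4 -> skip
r=55=110111 popcount=5 -> skip
r=56=111000 popcount=3 -> skip
r=57=111001 popcount=4 -> skip
r=58=111010 popcount=4 -> skip
r=59=111011 popcount=5 -> skip
r=60=111100 popcount=4 -> skip
r=61=111101 popcount=5 -> skip
r=62=111110 popcount=5 -> skip
r=63=111111 popcount=6 -> KEEP
r=64=1000000 popcount=1 -> skip
r=65=1000001 popcount=2 -> skip
r=66=1000010 popcount=2 -> skip
r=67=1000011 popcount=3 -> skip
r=68=1000100 popcount=2 -> skip
r=69=1000101 popcount=3 -> skip
r=70=1000110 popcount=3 -> skip
r=71=1000111 popcount=4 -> skip
r=72=1001000 popcount=2 -> skip
r=73=1001001 popcount=3 -> skip
Kept rows: 63

Answer: 63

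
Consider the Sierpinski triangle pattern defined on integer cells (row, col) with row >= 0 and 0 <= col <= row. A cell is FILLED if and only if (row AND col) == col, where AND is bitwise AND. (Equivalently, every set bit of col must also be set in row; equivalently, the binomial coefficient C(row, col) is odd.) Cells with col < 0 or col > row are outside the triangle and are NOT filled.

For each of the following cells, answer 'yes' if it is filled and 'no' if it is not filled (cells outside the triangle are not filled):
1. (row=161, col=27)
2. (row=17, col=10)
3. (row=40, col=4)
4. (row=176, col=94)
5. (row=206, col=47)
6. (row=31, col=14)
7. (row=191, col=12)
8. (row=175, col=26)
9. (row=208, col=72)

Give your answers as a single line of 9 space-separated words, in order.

(161,27): row=0b10100001, col=0b11011, row AND col = 0b1 = 1; 1 != 27 -> empty
(17,10): row=0b10001, col=0b1010, row AND col = 0b0 = 0; 0 != 10 -> empty
(40,4): row=0b101000, col=0b100, row AND col = 0b0 = 0; 0 != 4 -> empty
(176,94): row=0b10110000, col=0b1011110, row AND col = 0b10000 = 16; 16 != 94 -> empty
(206,47): row=0b11001110, col=0b101111, row AND col = 0b1110 = 14; 14 != 47 -> empty
(31,14): row=0b11111, col=0b1110, row AND col = 0b1110 = 14; 14 == 14 -> filled
(191,12): row=0b10111111, col=0b1100, row AND col = 0b1100 = 12; 12 == 12 -> filled
(175,26): row=0b10101111, col=0b11010, row AND col = 0b1010 = 10; 10 != 26 -> empty
(208,72): row=0b11010000, col=0b1001000, row AND col = 0b1000000 = 64; 64 != 72 -> empty

Answer: no no no no no yes yes no no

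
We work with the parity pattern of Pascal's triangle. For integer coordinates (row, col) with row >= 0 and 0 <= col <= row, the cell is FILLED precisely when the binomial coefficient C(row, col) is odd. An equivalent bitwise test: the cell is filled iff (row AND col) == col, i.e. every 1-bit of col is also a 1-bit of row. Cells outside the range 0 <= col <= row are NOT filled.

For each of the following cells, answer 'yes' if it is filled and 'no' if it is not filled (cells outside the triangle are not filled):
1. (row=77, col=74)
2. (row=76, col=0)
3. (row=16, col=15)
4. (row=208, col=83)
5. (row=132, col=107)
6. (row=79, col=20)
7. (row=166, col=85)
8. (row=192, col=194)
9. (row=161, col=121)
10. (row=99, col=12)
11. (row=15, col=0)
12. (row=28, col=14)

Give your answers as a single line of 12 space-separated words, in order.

(77,74): row=0b1001101, col=0b1001010, row AND col = 0b1001000 = 72; 72 != 74 -> empty
(76,0): row=0b1001100, col=0b0, row AND col = 0b0 = 0; 0 == 0 -> filled
(16,15): row=0b10000, col=0b1111, row AND col = 0b0 = 0; 0 != 15 -> empty
(208,83): row=0b11010000, col=0b1010011, row AND col = 0b1010000 = 80; 80 != 83 -> empty
(132,107): row=0b10000100, col=0b1101011, row AND col = 0b0 = 0; 0 != 107 -> empty
(79,20): row=0b1001111, col=0b10100, row AND col = 0b100 = 4; 4 != 20 -> empty
(166,85): row=0b10100110, col=0b1010101, row AND col = 0b100 = 4; 4 != 85 -> empty
(192,194): col outside [0, 192] -> not filled
(161,121): row=0b10100001, col=0b1111001, row AND col = 0b100001 = 33; 33 != 121 -> empty
(99,12): row=0b1100011, col=0b1100, row AND col = 0b0 = 0; 0 != 12 -> empty
(15,0): row=0b1111, col=0b0, row AND col = 0b0 = 0; 0 == 0 -> filled
(28,14): row=0b11100, col=0b1110, row AND col = 0b1100 = 12; 12 != 14 -> empty

Answer: no yes no no no no no no no no yes no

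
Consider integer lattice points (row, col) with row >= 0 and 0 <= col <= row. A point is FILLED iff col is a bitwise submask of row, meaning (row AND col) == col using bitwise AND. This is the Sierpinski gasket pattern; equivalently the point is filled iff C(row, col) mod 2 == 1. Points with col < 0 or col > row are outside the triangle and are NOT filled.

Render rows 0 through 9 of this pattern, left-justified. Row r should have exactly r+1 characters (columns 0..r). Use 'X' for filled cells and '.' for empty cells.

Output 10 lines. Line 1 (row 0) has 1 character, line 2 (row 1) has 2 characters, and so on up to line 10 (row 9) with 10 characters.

r0=0: X
r1=1: XX
r2=10: X.X
r3=11: XXXX
r4=100: X...X
r5=101: XX..XX
r6=110: X.X.X.X
r7=111: XXXXXXXX
r8=1000: X.......X
r9=1001: XX......XX

Answer: X
XX
X.X
XXXX
X...X
XX..XX
X.X.X.X
XXXXXXXX
X.......X
XX......XX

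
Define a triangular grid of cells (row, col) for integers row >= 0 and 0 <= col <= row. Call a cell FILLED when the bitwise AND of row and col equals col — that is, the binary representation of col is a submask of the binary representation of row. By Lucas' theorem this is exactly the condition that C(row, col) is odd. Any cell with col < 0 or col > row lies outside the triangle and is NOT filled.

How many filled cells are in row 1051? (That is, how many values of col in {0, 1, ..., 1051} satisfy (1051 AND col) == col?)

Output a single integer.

Answer: 32

Derivation:
1051 in binary = 10000011011
popcount(1051) = number of 1-bits in 10000011011 = 5
A col c satisfies (1051 AND c) == c iff every set bit of c is also set in 1051; each of the 5 set bits of 1051 can independently be on or off in c.
count = 2^5 = 32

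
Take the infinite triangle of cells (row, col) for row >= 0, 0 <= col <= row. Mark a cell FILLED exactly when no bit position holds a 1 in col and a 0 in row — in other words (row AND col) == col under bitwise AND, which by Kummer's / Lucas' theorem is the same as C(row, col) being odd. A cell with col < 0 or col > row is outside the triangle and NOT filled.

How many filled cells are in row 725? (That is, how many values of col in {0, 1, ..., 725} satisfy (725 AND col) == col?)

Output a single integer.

725 in binary = 1011010101
popcount(725) = number of 1-bits in 1011010101 = 6
A col c satisfies (725 AND c) == c iff every set bit of c is also set in 725; each of the 6 set bits of 725 can independently be on or off in c.
count = 2^6 = 64

Answer: 64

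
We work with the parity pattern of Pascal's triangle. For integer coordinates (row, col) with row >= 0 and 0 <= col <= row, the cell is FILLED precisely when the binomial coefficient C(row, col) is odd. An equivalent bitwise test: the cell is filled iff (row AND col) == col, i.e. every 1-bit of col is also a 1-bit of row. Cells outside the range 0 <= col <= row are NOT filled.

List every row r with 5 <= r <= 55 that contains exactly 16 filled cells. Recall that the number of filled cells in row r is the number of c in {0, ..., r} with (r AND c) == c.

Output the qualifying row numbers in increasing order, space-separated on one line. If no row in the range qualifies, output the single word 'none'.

Answer: 15 23 27 29 30 39 43 45 46 51 53 54

Derivation:
Row r has 2^popcount(r) filled cells, so we need popcount(r) = log2(16) = 4.
Scan r = 5..55 and keep those with exactly 4 one-bits:
r=5=101 popcount=2 -> skip
r=6=110 popcount=2 -> skip
r=7=111 popcount=3 -> skip
r=8=1000 popcount=1 -> skip
r=9=1001 popcount=2 -> skip
r=10=1010 popcount=2 -> skip
r=11=1011 popcount=3 -> skip
r=12=1100 popcount=2 -> skip
r=13=1101 popcount=3 -> skip
r=14=1110 popcount=3 -> skip
r=15=1111 popcount=4 -> KEEP
r=16=10000 popcount=1 -> skip
r=17=10001 popcount=2 -> skip
r=18=10010 popcount=2 -> skip
r=19=10011 popcount=3 -> skip
r=20=10100 popcount=2 -> skip
r=21=10101 popcount=3 -> skip
r=22=10110 popcount=3 -> skip
r=23=10111 popcount=4 -> KEEP
r=24=11000 popcount=2 -> skip
r=25=11001 popcount=3 -> skip
r=26=11010 popcount=3 -> skip
r=27=11011 popcount=4 -> KEEP
r=28=11100 popcount=3 -> skip
r=29=11101 popcount=4 -> KEEP
r=30=11110 popcount=4 -> KEEP
r=31=11111 popcount=5 -> skip
r=32=100000 popcount=1 -> skip
r=33=100001 popcount=2 -> skip
r=34=100010 popcount=2 -> skip
r=35=100011 popcount=3 -> skip
r=36=100100 popcount=2 -> skip
r=37=100101 popcount=3 -> skip
r=38=100110 popcount=3 -> skip
r=39=100111 popcount=4 -> KEEP
r=40=101000 popcount=2 -> skip
r=41=101001 popcount=3 -> skip
r=42=101010 popcount=3 -> skip
r=43=101011 popcount=4 -> KEEP
r=44=101100 popcount=3 -> skip
r=45=101101 popcount=4 -> KEEP
r=46=101110 popcount=4 -> KEEP
r=47=101111 popcount=5 -> skip
r=48=110000 popcount=2 -> skip
r=49=110001 popcount=3 -> skip
r=50=110010 popcount=3 -> skip
r=51=110011 popcount=4 -> KEEP
r=52=110100 popcount=3 -> skip
r=53=110101 popcount=4 -> KEEP
r=54=110110 popcount=4 -> KEEP
r=55=110111 popcount=5 -> skip
Kept rows: 15 23 27 29 30 39 43 45 46 51 53 54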